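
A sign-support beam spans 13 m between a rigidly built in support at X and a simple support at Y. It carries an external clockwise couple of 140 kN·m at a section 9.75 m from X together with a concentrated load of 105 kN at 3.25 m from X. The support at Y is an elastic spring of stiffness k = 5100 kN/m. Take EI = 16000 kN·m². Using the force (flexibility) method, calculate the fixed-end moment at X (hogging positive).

M_X = 168.4 kN·m

Take the reaction at Y as the redundant and release it; the primary structure is a cantilever fixed at X.
Free-end deflection of the primary structure under the applied loading (downward +):
  clockwise couple 140 at a = 9.75: M₀a(2L − a)/(2EI) = 11091/EI
  point load 105 at a = 3.25: Pa²(3L − a)/(6EI) = 6608/EI
  δ_0 = 17699/EI
Flexibility coefficient — unit upward force at Y: δ_{YY} = L³/(3EI) = 732.3/EI.
With EI = 16000 kN·m²: δ_0 = 1.1062 m and δ_{YY} = 0.045771 m/kN.
Compatibility — the spring shortens by R_Y/k under the reaction it provides: δ_0 − R_Y·δ_{YY} = R_Y/k. With 1/k = 0.000196 m/kN, R_Y = δ_0 / (δ_{YY} + 1/k) = 1.1062 / (0.045771 + 0.000196) = 24.06 kN.
Moment equilibrium about X: M_X = Σ(load moments about X) − R_Y·L = 481.2 − 24.06×13 = 168.4 kN·m.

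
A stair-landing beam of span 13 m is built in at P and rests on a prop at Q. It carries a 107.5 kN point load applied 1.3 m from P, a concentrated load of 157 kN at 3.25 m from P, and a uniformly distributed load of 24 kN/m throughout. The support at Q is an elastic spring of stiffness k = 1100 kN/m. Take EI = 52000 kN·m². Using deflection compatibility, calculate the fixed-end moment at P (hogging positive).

Release the roller at Q. Primary structure: cantilever fixed at P.
Downward deflection at the released point Q due to the loads:
  point load 107.5 at a = 1.3: Pa²(3L − a)/(6EI) = 1142/EI
  point load 157 at a = 3.25: Pa²(3L − a)/(6EI) = 9881/EI
  UDL 24: wL⁴/(8EI) = 85683/EI
  δ_0 = 96705/EI
Tip deflection under a unit load at Q: L³/(3EI) = 732.3/EI.
With EI = 52000 kN·m²: δ_0 = 1.8597 m and δ_{QQ} = 0.014083 m/kN.
Compatibility — the spring shortens by R_Q/k under the reaction it provides: δ_0 − R_Q·δ_{QQ} = R_Q/k. With 1/k = 0.000909 m/kN, R_Q = δ_0 / (δ_{QQ} + 1/k) = 1.8597 / (0.014083 + 0.000909) = 124 kN.
Moment equilibrium about P: M_P = Σ(load moments about P) − R_Q·L = 2678 − 124×13 = 1065 kN·m.

M_P = 1065 kN·m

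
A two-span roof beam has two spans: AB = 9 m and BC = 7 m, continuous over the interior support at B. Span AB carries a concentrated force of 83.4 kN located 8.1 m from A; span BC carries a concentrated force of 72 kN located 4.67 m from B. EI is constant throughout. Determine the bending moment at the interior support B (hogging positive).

Release continuity at B by inserting a hinge; the redundant is the internal moment M_B. The primary structure is two simply-supported spans AB and BC.
Discontinuity in slope at B on the released structure — sum the simple-span end rotations:
  span AB: point load 83.4 at a = 8.1: Pab(L + a)/(6LEI) = 192.5/EI
  span BC: point load 72 at a = 4.67: Pab(L + b)/(6LEI) = 174/EI
  relative rotation θ_0 = (192.5 + 174)/EI = 366.6/EI
A unit hogging moment at B produces rotation L₁/(3EI) + L₂/(3EI) = 5.333/EI.
Compatibility: M_B·(L₁+L₂)/(3EI) = θ_0, giving M_B = 68.73 kN·m (hogging).

M_B = 68.73 kN·m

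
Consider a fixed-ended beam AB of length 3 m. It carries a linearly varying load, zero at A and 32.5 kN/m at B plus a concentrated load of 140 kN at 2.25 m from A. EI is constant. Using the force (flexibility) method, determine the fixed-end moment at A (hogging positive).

M_A = 29.44 kN·m

Release both end moments; the primary structure is a simply-supported span AB with redundants M_A and M_B.
On the primary (simply-supported) span, the end slopes from the loading are:
  at A: triangular load, peak 32.5: 7w₀L³/(360EI) = 17.06/EI
  at B: triangular load, peak 32.5: w₀L³/(45EI) = 19.5/EI
  at A: point load 140 at a = 2.25: Pab(L + b)/(6LEI) = 49.22/EI
  at B: point load 140 at a = 2.25: Pab(L + a)/(6LEI) = 68.91/EI
  θ_A0 = 66.28/EI,  θ_B0 = 88.41/EI
Flexibility coefficients: a unit moment at one end gives L/(3EI) there and L/(6EI) at the far end, so f₁₁ = f₂₂ = 1/EI and f₁₂ = f₂₁ = 0.5/EI.
Compatibility — zero rotation at each built-in end:
  1 M_A + 0.5 M_B = 66.28
  0.5 M_A + 1 M_B = 88.41
Solving the pair gives M_A = 29.44 kN·m and M_B = 73.69 kN·m (hogging).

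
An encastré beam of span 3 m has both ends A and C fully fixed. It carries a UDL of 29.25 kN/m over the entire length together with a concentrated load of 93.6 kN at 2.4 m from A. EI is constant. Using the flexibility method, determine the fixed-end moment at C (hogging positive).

M_C = 57.88 kN·m

Release both end moments; the primary structure is a simply-supported span AC with redundants M_A and M_C.
Simple-span end rotations at A and C under the given loads:
  at A: UDL 29.25: wL³/(24EI) = 32.91/EI
  at C: UDL 29.25: wL³/(24EI) = 32.91/EI
  at A: point load 93.6 at a = 2.4: Pab(L + b)/(6LEI) = 26.96/EI
  at C: point load 93.6 at a = 2.4: Pab(L + a)/(6LEI) = 40.44/EI
  θ_A0 = 59.86/EI,  θ_C0 = 73.34/EI
Flexibility coefficients: a unit moment at one end gives L/(3EI) there and L/(6EI) at the far end, so f₁₁ = f₂₂ = 1/EI and f₁₂ = f₂₁ = 0.5/EI.
Compatibility — zero rotation at each built-in end:
  1 M_A + 0.5 M_C = 59.86
  0.5 M_A + 1 M_C = 73.34
Solving the pair gives M_A = 30.92 kN·m and M_C = 57.88 kN·m (hogging).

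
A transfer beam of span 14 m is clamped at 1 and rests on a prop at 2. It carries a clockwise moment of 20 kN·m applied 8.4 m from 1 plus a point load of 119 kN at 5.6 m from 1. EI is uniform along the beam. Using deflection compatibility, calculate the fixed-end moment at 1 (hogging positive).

Release the roller at 2. Primary structure: cantilever fixed at 1.
Deflection at 2 on the released cantilever, summing each load's contribution:
  clockwise couple 20 at a = 8.4: M₀a(2L − a)/(2EI) = 1646/EI
  point load 119 at a = 5.6: Pa²(3L − a)/(6EI) = 22640/EI
  δ_0 = 24286/EI
Tip deflection under a unit load at 2: L³/(3EI) = 914.7/EI.
The prop prevents deflection at 2: R_2 = δ_0/δ_{22} = 24286/914.7 = 26.55 kN.
Moment equilibrium about 1: M_1 = Σ(load moments about 1) − R_2·L = 686.4 − 26.55×14 = 314.7 kN·m.

M_1 = 314.7 kN·m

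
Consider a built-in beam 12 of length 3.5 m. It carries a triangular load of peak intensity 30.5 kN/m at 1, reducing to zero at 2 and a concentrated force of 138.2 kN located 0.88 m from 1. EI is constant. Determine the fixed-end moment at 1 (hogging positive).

M_1 = 86.83 kN·m

Release both end moments; the primary structure is a simply-supported span 12 with redundants M_1 and M_2.
On the primary (simply-supported) span, the end slopes from the loading are:
  at 1: triangular load, peak 30.5: w₀L³/(45EI) = 29.06/EI
  at 2: triangular load, peak 30.5: 7w₀L³/(360EI) = 25.43/EI
  at 1: point load 138.2 at a = 0.88: Pab(L + b)/(6LEI) = 92.86/EI
  at 2: point load 138.2 at a = 0.88: Pab(L + a)/(6LEI) = 66.46/EI
  θ_10 = 121.9/EI,  θ_20 = 91.89/EI
Flexibility coefficients: a unit moment at one end gives L/(3EI) there and L/(6EI) at the far end, so f₁₁ = f₂₂ = 1.167/EI and f₁₂ = f₂₁ = 0.5833/EI.
Compatibility — zero rotation at each built-in end:
  1.167 M_1 + 0.5833 M_2 = 121.9
  0.5833 M_1 + 1.167 M_2 = 91.89
Solving the pair gives M_1 = 86.83 kN·m and M_2 = 35.34 kN·m (hogging).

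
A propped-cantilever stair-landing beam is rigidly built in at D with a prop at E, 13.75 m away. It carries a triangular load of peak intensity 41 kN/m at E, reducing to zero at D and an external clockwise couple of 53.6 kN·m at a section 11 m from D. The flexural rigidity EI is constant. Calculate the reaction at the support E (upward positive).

Take the reaction at E as the redundant and release it; the primary structure is a cantilever fixed at D.
Free-end deflection of the primary structure under the applied loading (downward +):
  triangular load, peak 41 at the free end: 11w₀L⁴/(120EI) = 134340/EI
  clockwise couple 53.6 at a = 11: M₀a(2L − a)/(2EI) = 4864/EI
  δ_0 = 139204/EI
Flexibility coefficient — unit upward force at E: δ_{EE} = L³/(3EI) = 866.5/EI.
Compatibility at E: δ_0 − R_E·δ_{EE} = 0, so R_E = 139204/866.5 = 160.6 kN.

R_E = 160.6 kN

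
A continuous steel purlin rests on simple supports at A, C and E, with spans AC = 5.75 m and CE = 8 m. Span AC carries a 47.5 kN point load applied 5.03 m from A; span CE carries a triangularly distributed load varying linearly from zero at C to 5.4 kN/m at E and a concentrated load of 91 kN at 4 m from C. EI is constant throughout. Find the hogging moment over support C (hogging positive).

M_C = 102.9 kN·m

Take M_C as the redundant. Released structure: two simple spans AC and CE with a hinge at C.
Discontinuity in slope at C on the released structure — sum the simple-span end rotations:
  span AC: point load 47.5 at a = 5.03: Pab(L + a)/(6LEI) = 53.75/EI
  span CE: triangular load, peak 5.4: 7w₀L³/(360EI) = 53.76/EI
  span CE: point load 91 at a = 4: Pab(L + b)/(6LEI) = 364/EI
  relative rotation θ_0 = (53.75 + 417.8)/EI = 471.5/EI
A unit hogging moment at C produces rotation L₁/(3EI) + L₂/(3EI) = 4.583/EI.
Compatibility: M_C·(L₁+L₂)/(3EI) = θ_0, giving M_C = 102.9 kN·m (hogging).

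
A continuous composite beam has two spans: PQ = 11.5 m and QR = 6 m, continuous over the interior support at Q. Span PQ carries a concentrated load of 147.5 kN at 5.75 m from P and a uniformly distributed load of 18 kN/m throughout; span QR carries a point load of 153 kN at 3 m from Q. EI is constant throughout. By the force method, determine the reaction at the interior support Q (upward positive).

Insert a hinge at Q; M_Q is the redundant, and each span becomes simply supported.
Rotations at Q on the released spans (each span's end-slope, ×1/EI):
  span PQ: point load 147.5 at a = 5.75: Pab(L + a)/(6LEI) = 1219/EI
  span PQ: UDL 18: wL³/(24EI) = 1141/EI
  span QR: point load 153 at a = 3: Pab(L + b)/(6LEI) = 344.2/EI
  relative rotation θ_0 = (2360 + 344.2)/EI = 2704/EI
A unit hogging moment at Q produces rotation L₁/(3EI) + L₂/(3EI) = 5.833/EI.
Slope continuity at Q: θ_0 = M_Q·5.833/EI, so M_Q = 2704/5.833 = 463.6 kN·m (hogging).
Span PQ, ΣM about P with M_Q applied at Q: R_Q^{PQ}·11.5 = 2038 + 463.6, so R_Q^{PQ} = 217.6 kN and R_P = 354.5 − 217.6 = 136.9 kN.
Span QR, ΣM about R: R_Q^{QR}·6 = 459 + 463.6, so R_Q^{QR} = 153.8 kN and R_R = 153 − 153.8 = -0.7596 kN.
R_Q = 217.6 + 153.8 = 371.3 kN.

R_Q = 371.3 kN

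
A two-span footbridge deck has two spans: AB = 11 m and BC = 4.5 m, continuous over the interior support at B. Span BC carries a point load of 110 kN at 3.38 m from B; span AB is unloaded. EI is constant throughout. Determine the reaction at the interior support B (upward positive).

R_B = 32.63 kN

Release continuity at B by inserting a hinge; the redundant is the internal moment M_B. The primary structure is two simply-supported spans AB and BC.
Discontinuity in slope at B on the released structure — sum the simple-span end rotations:
  span BC: point load 110 at a = 3.38: Pab(L + b)/(6LEI) = 86.68/EI
  relative rotation θ_0 = (0 + 86.68)/EI = 86.68/EI
A unit hogging moment at B produces rotation L₁/(3EI) + L₂/(3EI) = 5.167/EI.
Slope continuity at B: θ_0 = M_B·5.167/EI, so M_B = 86.68/5.167 = 16.78 kN·m (hogging).
Span AB, ΣM about A with M_B applied at B: R_B^{AB}·11 = 0 + 16.78, so R_B^{AB} = 1.525 kN and R_A = 0 − 1.525 = -1.525 kN.
Span BC, ΣM about C: R_B^{BC}·4.5 = 123.2 + 16.78, so R_B^{BC} = 31.11 kN and R_C = 110 − 31.11 = 78.89 kN.
R_B = 1.525 + 31.11 = 32.63 kN.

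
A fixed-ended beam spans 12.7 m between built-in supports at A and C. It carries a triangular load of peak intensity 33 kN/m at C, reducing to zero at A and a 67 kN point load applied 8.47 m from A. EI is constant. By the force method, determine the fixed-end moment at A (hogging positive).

Release both end moments; the primary structure is a simply-supported span AC with redundants M_A and M_C.
End rotations of the released simple span under the applied load (×1/EI):
  at A: triangular load, peak 33: 7w₀L³/(360EI) = 1314/EI
  at C: triangular load, peak 33: w₀L³/(45EI) = 1502/EI
  at A: point load 67 at a = 8.47: Pab(L + b)/(6LEI) = 533.3/EI
  at C: point load 67 at a = 8.47: Pab(L + a)/(6LEI) = 666.9/EI
  θ_A0 = 1848/EI,  θ_C0 = 2169/EI
Flexibility coefficients: a unit moment at one end gives L/(3EI) there and L/(6EI) at the far end, so f₁₁ = f₂₂ = 4.233/EI and f₁₂ = f₂₁ = 2.117/EI.
Compatibility — zero rotation at each built-in end:
  4.233 M_A + 2.117 M_C = 1848
  2.117 M_A + 4.233 M_C = 2169
Solving the pair gives M_A = 240.4 kN·m and M_C = 392.2 kN·m (hogging).

M_A = 240.4 kN·m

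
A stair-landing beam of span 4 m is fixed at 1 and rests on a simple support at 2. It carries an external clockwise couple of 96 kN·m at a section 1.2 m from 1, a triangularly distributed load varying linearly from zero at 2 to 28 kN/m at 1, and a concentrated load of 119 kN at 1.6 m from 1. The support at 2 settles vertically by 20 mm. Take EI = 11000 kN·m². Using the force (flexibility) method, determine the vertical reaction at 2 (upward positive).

R_2 = 44 kN

Take the reaction at 2 as the redundant and release it; the primary structure is a cantilever fixed at 1.
Downward deflection at the released point 2 due to the loads:
  clockwise couple 96 at a = 1.2: M₀a(2L − a)/(2EI) = 391.7/EI
  triangular load, peak 28 at the fixed end: w₀L⁴/(30EI) = 238.9/EI
  point load 119 at a = 1.6: Pa²(3L − a)/(6EI) = 528/EI
  δ_0 = 1159/EI
Flexibility coefficient — unit upward force at 2: δ_{22} = L³/(3EI) = 21.33/EI.
With EI = 11000 kN·m²: δ_0 = 0.10533 m and δ_{22} = 0.001939 m/kN.
Compatibility — the beam at 2 must follow the support down by 0.02 m: δ_0 − R_2·δ_{22} = 0.02, so R_2 = (0.10533 − 0.02)/0.001939 = 44 kN.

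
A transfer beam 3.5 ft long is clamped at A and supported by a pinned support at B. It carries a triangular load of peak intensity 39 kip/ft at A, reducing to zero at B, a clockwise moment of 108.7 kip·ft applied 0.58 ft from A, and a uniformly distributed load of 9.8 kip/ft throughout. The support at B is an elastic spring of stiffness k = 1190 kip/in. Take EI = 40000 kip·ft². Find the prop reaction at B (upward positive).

Choose R_B as the redundant. The primary structure is the cantilever fixed at A.
Deflection at B on the released cantilever, summing each load's contribution:
  triangular load, peak 39 at the fixed end: w₀L⁴/(30EI) = 195.1/EI
  clockwise couple 108.7 at a = 0.58: M₀a(2L − a)/(2EI) = 202.4/EI
  UDL 9.8: wL⁴/(8EI) = 183.8/EI
  δ_0 = 581.3/EI
Flexibility coefficient — unit upward force at B: δ_{BB} = L³/(3EI) = 14.29/EI.
With EI = 40000 kip·ft²: δ_0 = 0.014532 ft and δ_{BB} = 0.000357 ft/kip.
Compatibility — the spring shortens by R_B/k under the reaction it provides: δ_0 − R_B·δ_{BB} = R_B/k. With 1/k = 1/(1190×12) ft/kip = 0.00007 ft/kip, R_B = δ_0 / (δ_{BB} + 1/k) = 0.014532 / (0.000357 + 0.00007) = 34.01 kip.

R_B = 34.01 kip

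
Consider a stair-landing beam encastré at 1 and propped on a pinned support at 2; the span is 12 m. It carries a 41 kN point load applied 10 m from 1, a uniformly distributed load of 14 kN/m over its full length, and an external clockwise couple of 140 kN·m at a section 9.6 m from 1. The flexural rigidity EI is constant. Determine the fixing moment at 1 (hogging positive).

Take the reaction at 2 as the redundant and release it; the primary structure is a cantilever fixed at 1.
Primary-structure tip deflection at 2 by superposition:
  point load 41 at a = 10: Pa²(3L − a)/(6EI) = 17767/EI
  UDL 14: wL⁴/(8EI) = 36288/EI
  clockwise couple 140 at a = 9.6: M₀a(2L − a)/(2EI) = 9677/EI
  δ_0 = 63731/EI
Tip deflection under a unit load at 2: L³/(3EI) = 576/EI.
The prop prevents deflection at 2: R_2 = δ_0/δ_{22} = 63731/576 = 110.6 kN.
Moment equilibrium about 1: M_1 = Σ(load moments about 1) − R_2·L = 1558 − 110.6×12 = 230.3 kN·m.

M_1 = 230.3 kN·m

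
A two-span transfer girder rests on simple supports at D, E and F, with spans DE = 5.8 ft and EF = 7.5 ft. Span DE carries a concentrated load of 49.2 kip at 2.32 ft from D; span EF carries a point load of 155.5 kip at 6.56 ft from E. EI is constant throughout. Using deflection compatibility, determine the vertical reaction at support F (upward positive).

Release continuity at E by inserting a hinge; the redundant is the internal moment M_E. The primary structure is two simply-supported spans DE and EF.
Rotations at E on the released spans (each span's end-slope, ×1/EI):
  span DE: point load 49.2 at a = 2.32: Pab(L + a)/(6LEI) = 92.68/EI
  span EF: point load 155.5 at a = 6.56: Pab(L + b)/(6LEI) = 179.8/EI
  relative rotation θ_0 = (92.68 + 179.8)/EI = 272.5/EI
A unit hogging moment at E produces rotation L₁/(3EI) + L₂/(3EI) = 4.433/EI.
Slope continuity at E: θ_0 = M_E·4.433/EI, so M_E = 272.5/4.433 = 61.47 kip·ft (hogging).
Span EF, ΣM about F: R_E^{EF}·7.5 = 146.2 + 61.47, so R_E^{EF} = 27.69 kip and R_F = 155.5 − 27.69 = 127.8 kip.

R_F = 127.8 kip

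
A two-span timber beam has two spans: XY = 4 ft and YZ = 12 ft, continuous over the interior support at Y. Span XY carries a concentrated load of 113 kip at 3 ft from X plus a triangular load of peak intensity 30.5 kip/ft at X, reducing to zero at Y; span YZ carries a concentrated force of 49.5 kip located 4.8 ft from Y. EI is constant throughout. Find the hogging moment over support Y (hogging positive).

Take M_Y as the redundant. Released structure: two simple spans XY and YZ with a hinge at Y.
Rotations at Y on the released spans (each span's end-slope, ×1/EI):
  span XY: point load 113 at a = 3: Pab(L + a)/(6LEI) = 98.88/EI
  span XY: triangular load, peak 30.5: 7w₀L³/(360EI) = 37.96/EI
  span YZ: point load 49.5 at a = 4.8: Pab(L + b)/(6LEI) = 456.2/EI
  relative rotation θ_0 = (136.8 + 456.2)/EI = 593/EI
A unit hogging moment at Y produces rotation L₁/(3EI) + L₂/(3EI) = 5.333/EI.
Compatibility: M_Y·(L₁+L₂)/(3EI) = θ_0, giving M_Y = 111.2 kip·ft (hogging).

M_Y = 111.2 kip·ft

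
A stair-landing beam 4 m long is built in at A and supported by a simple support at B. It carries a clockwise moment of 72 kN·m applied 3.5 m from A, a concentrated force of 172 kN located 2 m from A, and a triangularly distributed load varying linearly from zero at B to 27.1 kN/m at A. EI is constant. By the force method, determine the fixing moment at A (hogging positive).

Take the reaction at B as the redundant and release it; the primary structure is a cantilever fixed at A.
Free-end deflection of the primary structure under the applied loading (downward +):
  clockwise couple 72 at a = 3.5: M₀a(2L − a)/(2EI) = 567/EI
  point load 172 at a = 2: Pa²(3L − a)/(6EI) = 1147/EI
  triangular load, peak 27.1 at the fixed end: w₀L⁴/(30EI) = 231.3/EI
  δ_0 = 1945/EI
Tip deflection under a unit load at B: L³/(3EI) = 21.33/EI.
Compatibility at B: δ_0 − R_B·δ_{BB} = 0, so R_B = 1945/21.33 = 91.17 kN.
Moment equilibrium about A: M_A = Σ(load moments about A) − R_B·L = 488.3 − 91.17×4 = 123.6 kN·m.

M_A = 123.6 kN·m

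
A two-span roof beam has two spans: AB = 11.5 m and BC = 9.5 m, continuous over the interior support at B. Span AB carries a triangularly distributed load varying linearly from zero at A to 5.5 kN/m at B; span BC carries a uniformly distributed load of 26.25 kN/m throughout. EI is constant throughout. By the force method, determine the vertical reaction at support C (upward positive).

Insert a hinge at B; M_B is the redundant, and each span becomes simply supported.
End slopes at the hinge B, treating each span as simply supported:
  span AB: triangular load, peak 5.5: w₀L³/(45EI) = 185.9/EI
  span BC: UDL 26.25: wL³/(24EI) = 937.8/EI
  relative rotation θ_0 = (185.9 + 937.8)/EI = 1124/EI
A unit hogging moment at B produces rotation L₁/(3EI) + L₂/(3EI) = 7/EI.
Slope continuity at B: θ_0 = M_B·7/EI, so M_B = 1124/7 = 160.5 kN·m (hogging).
Span BC, ΣM about C: R_B^{BC}·9.5 = 1185 + 160.5, so R_B^{BC} = 141.6 kN and R_C = 249.4 − 141.6 = 107.8 kN.

R_C = 107.8 kN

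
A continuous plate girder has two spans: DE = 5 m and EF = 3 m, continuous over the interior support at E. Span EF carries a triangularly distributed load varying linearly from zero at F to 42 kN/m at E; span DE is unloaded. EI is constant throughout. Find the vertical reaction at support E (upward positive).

R_E = 47.04 kN

Take M_E as the redundant. Released structure: two simple spans DE and EF with a hinge at E.
End slopes at the hinge E, treating each span as simply supported:
  span EF: triangular load, peak 42: w₀L³/(45EI) = 25.2/EI
  relative rotation θ_0 = (0 + 25.2)/EI = 25.2/EI
A unit hogging moment at E produces rotation L₁/(3EI) + L₂/(3EI) = 2.667/EI.
Slope continuity at E: θ_0 = M_E·2.667/EI, so M_E = 25.2/2.667 = 9.45 kN·m (hogging).
Span DE, ΣM about D with M_E applied at E: R_E^{DE}·5 = 0 + 9.45, so R_E^{DE} = 1.89 kN and R_D = 0 − 1.89 = -1.89 kN.
Span EF, ΣM about F: R_E^{EF}·3 = 126 + 9.45, so R_E^{EF} = 45.15 kN and R_F = 63 − 45.15 = 17.85 kN.
R_E = 1.89 + 45.15 = 47.04 kN.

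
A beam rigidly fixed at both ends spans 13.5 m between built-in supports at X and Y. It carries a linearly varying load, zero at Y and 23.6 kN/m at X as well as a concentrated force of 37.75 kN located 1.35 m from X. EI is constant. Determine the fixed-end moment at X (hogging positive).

Take the two fixed-end moments M_X, M_Y as redundants; the released structure is the simple span XY.
On the primary (simply-supported) span, the end slopes from the loading are:
  at X: triangular load, peak 23.6: w₀L³/(45EI) = 1290/EI
  at Y: triangular load, peak 23.6: 7w₀L³/(360EI) = 1129/EI
  at X: point load 37.75 at a = 1.35: Pab(L + b)/(6LEI) = 196.1/EI
  at Y: point load 37.75 at a = 1.35: Pab(L + a)/(6LEI) = 113.5/EI
  θ_X0 = 1486/EI,  θ_Y0 = 1243/EI
Flexibility coefficients: a unit moment at one end gives L/(3EI) there and L/(6EI) at the far end, so f₁₁ = f₂₂ = 4.5/EI and f₁₂ = f₂₁ = 2.25/EI.
Compatibility — zero rotation at each built-in end:
  4.5 M_X + 2.25 M_Y = 1486
  2.25 M_X + 4.5 M_Y = 1243
Solving the pair gives M_X = 256.3 kN·m and M_Y = 148 kN·m (hogging).

M_X = 256.3 kN·m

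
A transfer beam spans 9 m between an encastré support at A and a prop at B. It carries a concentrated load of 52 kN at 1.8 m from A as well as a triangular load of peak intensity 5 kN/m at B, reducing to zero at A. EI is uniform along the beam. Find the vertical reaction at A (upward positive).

Release the roller at B. Primary structure: cantilever fixed at A.
Deflection at B on the released cantilever, summing each load's contribution:
  point load 52 at a = 1.8: Pa²(3L − a)/(6EI) = 707.6/EI
  triangular load, peak 5 at the free end: 11w₀L⁴/(120EI) = 3007/EI
  δ_0 = 3715/EI
Tip deflection under a unit load at B: L³/(3EI) = 243/EI.
The prop prevents deflection at B: R_B = δ_0/δ_{BB} = 3715/243 = 15.29 kN.
Vertical equilibrium: R_A = ΣP − R_B = 74.5 − 15.29 = 59.21 kN.

R_A = 59.21 kN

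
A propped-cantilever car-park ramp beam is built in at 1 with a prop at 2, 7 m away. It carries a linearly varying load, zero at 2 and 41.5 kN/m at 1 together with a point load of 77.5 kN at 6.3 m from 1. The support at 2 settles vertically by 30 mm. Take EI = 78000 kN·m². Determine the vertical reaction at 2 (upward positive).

Take the reaction at 2 as the redundant and release it; the primary structure is a cantilever fixed at 1.
Deflection at 2 on the released cantilever, summing each load's contribution:
  triangular load, peak 41.5 at the fixed end: w₀L⁴/(30EI) = 3321/EI
  point load 77.5 at a = 6.3: Pa²(3L − a)/(6EI) = 7536/EI
  δ_0 = 10858/EI
Flexibility coefficient — unit upward force at 2: δ_{22} = L³/(3EI) = 114.3/EI.
With EI = 78000 kN·m²: δ_0 = 0.1392 m and δ_{22} = 0.001466 m/kN.
Compatibility — the beam at 2 must follow the support down by 0.03 m: δ_0 − R_2·δ_{22} = 0.03, so R_2 = (0.1392 − 0.03)/0.001466 = 74.5 kN.

R_2 = 74.5 kN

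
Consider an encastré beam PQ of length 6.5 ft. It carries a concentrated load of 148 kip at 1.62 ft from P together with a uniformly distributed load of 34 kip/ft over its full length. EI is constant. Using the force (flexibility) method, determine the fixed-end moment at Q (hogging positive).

M_Q = 164.6 kip·ft

Release both end moments; the primary structure is a simply-supported span PQ with redundants M_P and M_Q.
On the primary (simply-supported) span, the end slopes from the loading are:
  at P: point load 148 at a = 1.62: Pab(L + b)/(6LEI) = 341.4/EI
  at Q: point load 148 at a = 1.62: Pab(L + a)/(6LEI) = 243.6/EI
  at P: UDL 34: wL³/(24EI) = 389.1/EI
  at Q: UDL 34: wL³/(24EI) = 389.1/EI
  θ_P0 = 730.5/EI,  θ_Q0 = 632.7/EI
Flexibility coefficients: a unit moment at one end gives L/(3EI) there and L/(6EI) at the far end, so f₁₁ = f₂₂ = 2.167/EI and f₁₂ = f₂₁ = 1.083/EI.
Compatibility — zero rotation at each built-in end:
  2.167 M_P + 1.083 M_Q = 730.5
  1.083 M_P + 2.167 M_Q = 632.7
Solving the pair gives M_P = 254.9 kip·ft and M_Q = 164.6 kip·ft (hogging).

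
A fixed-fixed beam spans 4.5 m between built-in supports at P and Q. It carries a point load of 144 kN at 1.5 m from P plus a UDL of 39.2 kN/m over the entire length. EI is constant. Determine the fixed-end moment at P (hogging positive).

M_P = 162.2 kN·m

Take the two fixed-end moments M_P, M_Q as redundants; the released structure is the simple span PQ.
Simple-span end rotations at P and Q under the given loads:
  at P: point load 144 at a = 1.5: Pab(L + b)/(6LEI) = 180/EI
  at Q: point load 144 at a = 1.5: Pab(L + a)/(6LEI) = 144/EI
  at P: UDL 39.2: wL³/(24EI) = 148.8/EI
  at Q: UDL 39.2: wL³/(24EI) = 148.8/EI
  θ_P0 = 328.8/EI,  θ_Q0 = 292.8/EI
Flexibility coefficients: a unit moment at one end gives L/(3EI) there and L/(6EI) at the far end, so f₁₁ = f₂₂ = 1.5/EI and f₁₂ = f₂₁ = 0.75/EI.
Compatibility — zero rotation at each built-in end:
  1.5 M_P + 0.75 M_Q = 328.8
  0.75 M_P + 1.5 M_Q = 292.8
Solving the pair gives M_P = 162.2 kN·m and M_Q = 114.2 kN·m (hogging).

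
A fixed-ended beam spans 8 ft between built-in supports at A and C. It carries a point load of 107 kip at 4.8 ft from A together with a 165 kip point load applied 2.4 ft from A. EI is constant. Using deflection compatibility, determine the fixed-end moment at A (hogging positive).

Release both end moments; the primary structure is a simply-supported span AC with redundants M_A and M_C.
On the primary (simply-supported) span, the end slopes from the loading are:
  at A: point load 107 at a = 4.8: Pab(L + b)/(6LEI) = 383.5/EI
  at C: point load 107 at a = 4.8: Pab(L + a)/(6LEI) = 438.3/EI
  at A: point load 165 at a = 2.4: Pab(L + b)/(6LEI) = 628.3/EI
  at C: point load 165 at a = 2.4: Pab(L + a)/(6LEI) = 480.5/EI
  θ_A0 = 1012/EI,  θ_C0 = 918.8/EI
Flexibility coefficients: a unit moment at one end gives L/(3EI) there and L/(6EI) at the far end, so f₁₁ = f₂₂ = 2.667/EI and f₁₂ = f₂₁ = 1.333/EI.
Compatibility — zero rotation at each built-in end:
  2.667 M_A + 1.333 M_C = 1012
  1.333 M_A + 2.667 M_C = 918.8
Solving the pair gives M_A = 276.2 kip·ft and M_C = 206.4 kip·ft (hogging).

M_A = 276.2 kip·ft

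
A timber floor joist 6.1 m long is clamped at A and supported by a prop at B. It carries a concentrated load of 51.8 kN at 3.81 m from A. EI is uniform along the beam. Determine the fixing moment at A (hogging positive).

M_A = 50.95 kN·m

Take the reaction at B as the redundant and release it; the primary structure is a cantilever fixed at A.
Downward deflection at the released point B due to the loads:
  point load 51.8 at a = 3.81: Pa²(3L − a)/(6EI) = 1816/EI
Tip deflection under a unit load at B: L³/(3EI) = 75.66/EI.
Compatibility at B: δ_0 − R_B·δ_{BB} = 0, so R_B = 1816/75.66 = 24 kN.
Moment equilibrium about A: M_A = Σ(load moments about A) − R_B·L = 197.4 − 24×6.1 = 50.95 kN·m.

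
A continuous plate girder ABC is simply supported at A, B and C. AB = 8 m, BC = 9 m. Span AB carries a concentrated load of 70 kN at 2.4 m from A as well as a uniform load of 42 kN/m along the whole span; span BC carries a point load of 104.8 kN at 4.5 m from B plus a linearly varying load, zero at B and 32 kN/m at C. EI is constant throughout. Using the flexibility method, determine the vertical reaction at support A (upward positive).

Take M_B as the redundant. Released structure: two simple spans AB and BC with a hinge at B.
Rotations at B on the released spans (each span's end-slope, ×1/EI):
  span AB: point load 70 at a = 2.4: Pab(L + a)/(6LEI) = 203.8/EI
  span AB: UDL 42: wL³/(24EI) = 896/EI
  span BC: point load 104.8 at a = 4.5: Pab(L + b)/(6LEI) = 530.5/EI
  span BC: triangular load, peak 32: 7w₀L³/(360EI) = 453.6/EI
  relative rotation θ_0 = (1100 + 984.1)/EI = 2084/EI
A unit hogging moment at B produces rotation L₁/(3EI) + L₂/(3EI) = 5.667/EI.
Slope continuity at B: θ_0 = M_B·5.667/EI, so M_B = 2084/5.667 = 367.8 kN·m (hogging).
Span AB, ΣM about A with M_B applied at B: R_B^{AB}·8 = 1512 + 367.8, so R_B^{AB} = 235 kN and R_A = 406 − 235 = 171 kN.

R_A = 171 kN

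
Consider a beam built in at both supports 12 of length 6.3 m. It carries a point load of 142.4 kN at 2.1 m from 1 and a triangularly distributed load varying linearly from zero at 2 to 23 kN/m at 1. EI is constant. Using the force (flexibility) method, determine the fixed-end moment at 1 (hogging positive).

Release both end moments; the primary structure is a simply-supported span 12 with redundants M_1 and M_2.
Simple-span end rotations at 1 and 2 under the given loads:
  at 1: point load 142.4 at a = 2.1: Pab(L + b)/(6LEI) = 348.9/EI
  at 2: point load 142.4 at a = 2.1: Pab(L + a)/(6LEI) = 279.1/EI
  at 1: triangular load, peak 23: w₀L³/(45EI) = 127.8/EI
  at 2: triangular load, peak 23: 7w₀L³/(360EI) = 111.8/EI
  θ_10 = 476.7/EI,  θ_20 = 390.9/EI
Flexibility coefficients: a unit moment at one end gives L/(3EI) there and L/(6EI) at the far end, so f₁₁ = f₂₂ = 2.1/EI and f₁₂ = f₂₁ = 1.05/EI.
Compatibility — zero rotation at each built-in end:
  2.1 M_1 + 1.05 M_2 = 476.7
  1.05 M_1 + 2.1 M_2 = 390.9
Solving the pair gives M_1 = 178.6 kN·m and M_2 = 96.88 kN·m (hogging).

M_1 = 178.6 kN·m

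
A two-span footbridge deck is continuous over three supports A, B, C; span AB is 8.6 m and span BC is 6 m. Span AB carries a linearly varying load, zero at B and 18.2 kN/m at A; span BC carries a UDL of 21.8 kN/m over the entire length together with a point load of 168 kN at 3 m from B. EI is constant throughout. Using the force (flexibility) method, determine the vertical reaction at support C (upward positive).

Release continuity at B by inserting a hinge; the redundant is the internal moment M_B. The primary structure is two simply-supported spans AB and BC.
End slopes at the hinge B, treating each span as simply supported:
  span AB: triangular load, peak 18.2: 7w₀L³/(360EI) = 225.1/EI
  span BC: UDL 21.8: wL³/(24EI) = 196.2/EI
  span BC: point load 168 at a = 3: Pab(L + b)/(6LEI) = 378/EI
  relative rotation θ_0 = (225.1 + 574.2)/EI = 799.3/EI
A unit hogging moment at B produces rotation L₁/(3EI) + L₂/(3EI) = 4.867/EI.
Slope continuity at B: θ_0 = M_B·4.867/EI, so M_B = 799.3/4.867 = 164.2 kN·m (hogging).
Span BC, ΣM about C: R_B^{BC}·6 = 896.4 + 164.2, so R_B^{BC} = 176.8 kN and R_C = 298.8 − 176.8 = 122 kN.

R_C = 122 kN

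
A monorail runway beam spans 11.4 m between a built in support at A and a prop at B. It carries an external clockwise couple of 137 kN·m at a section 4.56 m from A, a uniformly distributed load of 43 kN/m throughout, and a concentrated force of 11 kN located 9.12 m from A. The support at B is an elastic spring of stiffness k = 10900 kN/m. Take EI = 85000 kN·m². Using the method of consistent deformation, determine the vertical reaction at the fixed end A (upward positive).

Remove the prop at B; the released (primary) structure is a cantilever built in at A.
Free-end deflection of the primary structure under the applied loading (downward +):
  clockwise couple 137 at a = 4.56: M₀a(2L − a)/(2EI) = 5697/EI
  UDL 43: wL⁴/(8EI) = 90782/EI
  point load 11 at a = 9.12: Pa²(3L − a)/(6EI) = 3824/EI
  δ_0 = 100303/EI
Tip deflection under a unit load at B: L³/(3EI) = 493.8/EI.
With EI = 85000 kN·m²: δ_0 = 1.18 m and δ_{BB} = 0.00581 m/kN.
Compatibility — the spring shortens by R_B/k under the reaction it provides: δ_0 − R_B·δ_{BB} = R_B/k. With 1/k = 0.000092 m/kN, R_B = δ_0 / (δ_{BB} + 1/k) = 1.18 / (0.00581 + 0.000092) = 199.9 kN.
Vertical equilibrium: R_A = ΣP − R_B = 501.2 − 199.9 = 301.3 kN.

R_A = 301.3 kN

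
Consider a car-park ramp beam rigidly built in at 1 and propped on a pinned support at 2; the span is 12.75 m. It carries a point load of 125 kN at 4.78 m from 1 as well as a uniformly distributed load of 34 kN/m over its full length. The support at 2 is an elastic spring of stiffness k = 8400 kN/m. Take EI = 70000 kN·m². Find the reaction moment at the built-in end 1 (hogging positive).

M_1 = 1023 kN·m

Choose R_2 as the redundant. The primary structure is the cantilever fixed at 1.
Primary-structure tip deflection at 2 by superposition:
  point load 125 at a = 4.78: Pa²(3L − a)/(6EI) = 15932/EI
  UDL 34: wL⁴/(8EI) = 112313/EI
  δ_0 = 128245/EI
Flexibility coefficient — unit upward force at 2: δ_{22} = L³/(3EI) = 690.9/EI.
With EI = 70000 kN·m²: δ_0 = 1.8321 m and δ_{22} = 0.00987 m/kN.
Compatibility — the spring shortens by R_2/k under the reaction it provides: δ_0 − R_2·δ_{22} = R_2/k. With 1/k = 0.000119 m/kN, R_2 = δ_0 / (δ_{22} + 1/k) = 1.8321 / (0.00987 + 0.000119) = 183.4 kN.
Moment equilibrium about 1: M_1 = Σ(load moments about 1) − R_2·L = 3361 − 183.4×12.75 = 1023 kN·m.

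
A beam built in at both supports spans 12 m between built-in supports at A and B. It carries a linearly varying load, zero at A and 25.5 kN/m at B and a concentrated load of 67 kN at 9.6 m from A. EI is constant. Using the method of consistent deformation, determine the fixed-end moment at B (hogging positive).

M_B = 286.5 kN·m

Take the two fixed-end moments M_A, M_B as redundants; the released structure is the simple span AB.
Simple-span end rotations at A and B under the given loads:
  at A: triangular load, peak 25.5: 7w₀L³/(360EI) = 856.8/EI
  at B: triangular load, peak 25.5: w₀L³/(45EI) = 979.2/EI
  at A: point load 67 at a = 9.6: Pab(L + b)/(6LEI) = 308.7/EI
  at B: point load 67 at a = 9.6: Pab(L + a)/(6LEI) = 463.1/EI
  θ_A0 = 1166/EI,  θ_B0 = 1442/EI
Flexibility coefficients: a unit moment at one end gives L/(3EI) there and L/(6EI) at the far end, so f₁₁ = f₂₂ = 4/EI and f₁₂ = f₂₁ = 2/EI.
Compatibility — zero rotation at each built-in end:
  4 M_A + 2 M_B = 1166
  2 M_A + 4 M_B = 1442
Solving the pair gives M_A = 148.1 kN·m and M_B = 286.5 kN·m (hogging).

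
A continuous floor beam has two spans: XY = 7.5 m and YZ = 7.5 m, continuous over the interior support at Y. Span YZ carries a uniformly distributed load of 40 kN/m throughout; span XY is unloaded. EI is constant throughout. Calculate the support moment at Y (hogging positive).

Insert a hinge at Y; M_Y is the redundant, and each span becomes simply supported.
End slopes at the hinge Y, treating each span as simply supported:
  span YZ: UDL 40: wL³/(24EI) = 703.1/EI
  relative rotation θ_0 = (0 + 703.1)/EI = 703.1/EI
A unit hogging moment at Y produces rotation L₁/(3EI) + L₂/(3EI) = 5/EI.
Compatibility: M_Y·(L₁+L₂)/(3EI) = θ_0, giving M_Y = 140.6 kN·m (hogging).

M_Y = 140.6 kN·m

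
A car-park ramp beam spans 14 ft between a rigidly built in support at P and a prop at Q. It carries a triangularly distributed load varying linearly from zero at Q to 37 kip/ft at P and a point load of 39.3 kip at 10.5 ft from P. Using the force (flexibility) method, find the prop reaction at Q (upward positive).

Choose R_Q as the redundant. The primary structure is the cantilever fixed at P.
Primary-structure tip deflection at Q by superposition:
  triangular load, peak 37 at the fixed end: w₀L⁴/(30EI) = 47380/EI
  point load 39.3 at a = 10.5: Pa²(3L − a)/(6EI) = 22747/EI
  δ_0 = 70127/EI
Flexibility coefficient — unit upward force at Q: δ_{QQ} = L³/(3EI) = 914.7/EI.
The prop prevents deflection at Q: R_Q = δ_0/δ_{QQ} = 70127/914.7 = 76.67 kip.

R_Q = 76.67 kip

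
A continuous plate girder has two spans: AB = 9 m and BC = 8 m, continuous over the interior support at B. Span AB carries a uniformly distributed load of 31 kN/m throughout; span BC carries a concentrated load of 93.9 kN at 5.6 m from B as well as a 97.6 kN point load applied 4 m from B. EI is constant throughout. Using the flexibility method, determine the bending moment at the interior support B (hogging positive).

M_B = 283.3 kN·m

Insert a hinge at B; M_B is the redundant, and each span becomes simply supported.
End slopes at the hinge B, treating each span as simply supported:
  span AB: UDL 31: wL³/(24EI) = 941.6/EI
  span BC: point load 93.9 at a = 5.6: Pab(L + b)/(6LEI) = 273.4/EI
  span BC: point load 97.6 at a = 4: Pab(L + b)/(6LEI) = 390.4/EI
  relative rotation θ_0 = (941.6 + 663.8)/EI = 1605/EI
A unit hogging moment at B produces rotation L₁/(3EI) + L₂/(3EI) = 5.667/EI.
Compatibility: M_B·(L₁+L₂)/(3EI) = θ_0, giving M_B = 283.3 kN·m (hogging).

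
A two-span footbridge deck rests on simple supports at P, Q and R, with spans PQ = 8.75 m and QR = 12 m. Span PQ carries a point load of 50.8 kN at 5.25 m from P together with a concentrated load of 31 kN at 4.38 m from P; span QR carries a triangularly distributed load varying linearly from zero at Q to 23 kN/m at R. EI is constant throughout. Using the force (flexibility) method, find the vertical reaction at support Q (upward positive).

R_Q = 125.4 kN

Release continuity at Q by inserting a hinge; the redundant is the internal moment M_Q. The primary structure is two simply-supported spans PQ and QR.
Discontinuity in slope at Q on the released structure — sum the simple-span end rotations:
  span PQ: point load 50.8 at a = 5.25: Pab(L + a)/(6LEI) = 248.9/EI
  span PQ: point load 31 at a = 4.38: Pab(L + a)/(6LEI) = 148.4/EI
  span QR: triangular load, peak 23: 7w₀L³/(360EI) = 772.8/EI
  relative rotation θ_0 = (397.3 + 772.8)/EI = 1170/EI
A unit hogging moment at Q produces rotation L₁/(3EI) + L₂/(3EI) = 6.917/EI.
Slope continuity at Q: θ_0 = M_Q·6.917/EI, so M_Q = 1170/6.917 = 169.2 kN·m (hogging).
Span PQ, ΣM about P with M_Q applied at Q: R_Q^{PQ}·8.75 = 402.5 + 169.2, so R_Q^{PQ} = 65.33 kN and R_P = 81.8 − 65.33 = 16.47 kN.
Span QR, ΣM about R: R_Q^{QR}·12 = 552 + 169.2, so R_Q^{QR} = 60.1 kN and R_R = 138 − 60.1 = 77.9 kN.
R_Q = 65.33 + 60.1 = 125.4 kN.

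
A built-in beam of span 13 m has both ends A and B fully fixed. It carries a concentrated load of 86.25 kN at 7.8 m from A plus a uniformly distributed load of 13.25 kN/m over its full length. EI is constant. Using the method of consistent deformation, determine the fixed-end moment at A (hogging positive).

M_A = 294.2 kN·m

Release both end moments; the primary structure is a simply-supported span AB with redundants M_A and M_B.
End rotations of the released simple span under the applied load (×1/EI):
  at A: point load 86.25 at a = 7.8: Pab(L + b)/(6LEI) = 816.3/EI
  at B: point load 86.25 at a = 7.8: Pab(L + a)/(6LEI) = 932.9/EI
  at A: UDL 13.25: wL³/(24EI) = 1213/EI
  at B: UDL 13.25: wL³/(24EI) = 1213/EI
  θ_A0 = 2029/EI,  θ_B0 = 2146/EI
Flexibility coefficients: a unit moment at one end gives L/(3EI) there and L/(6EI) at the far end, so f₁₁ = f₂₂ = 4.333/EI and f₁₂ = f₂₁ = 2.167/EI.
Compatibility — zero rotation at each built-in end:
  4.333 M_A + 2.167 M_B = 2029
  2.167 M_A + 4.333 M_B = 2146
Solving the pair gives M_A = 294.2 kN·m and M_B = 348.1 kN·m (hogging).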